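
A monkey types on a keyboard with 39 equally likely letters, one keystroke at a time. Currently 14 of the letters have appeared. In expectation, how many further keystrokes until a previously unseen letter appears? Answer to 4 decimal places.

1.5600

The number of keystrokes until the next new letter is geometric with success probability 25/39, so its mean is 39/25.
E = 39/25 = 1.56000.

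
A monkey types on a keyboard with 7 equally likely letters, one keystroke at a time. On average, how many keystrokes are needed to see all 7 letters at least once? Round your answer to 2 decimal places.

Split into phases: going from k distinct to k+1 distinct takes on average 7/(7-k) keystrokes.
E[T] = 7/7 + 7/6 + 7/5 + ... + 7/2 + 7/1 = 7·H_{7}.
H_{7} = 2.593, so E[T] = 18.150.

18.15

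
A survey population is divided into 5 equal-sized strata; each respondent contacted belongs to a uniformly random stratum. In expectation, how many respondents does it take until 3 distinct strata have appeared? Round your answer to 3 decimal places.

With k distinct strata already seen, the next new one arrives after an expected 5/(5-k) respondents.
Sum over k = 0,...,2: E = 5/5 + 5/4 + 5/3 = 3.9167.

3.917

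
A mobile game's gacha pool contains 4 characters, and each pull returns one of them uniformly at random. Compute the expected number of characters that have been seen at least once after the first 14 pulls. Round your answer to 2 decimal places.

For each character, P(seen in 14 pulls) = 1 - (3/4)^14 = 0.982.
By linearity of expectation, E[distinct seen] = 4·(1 - (3/4)^14) = 3.929.

3.93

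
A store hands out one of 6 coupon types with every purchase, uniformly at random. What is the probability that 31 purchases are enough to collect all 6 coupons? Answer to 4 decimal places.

Let A_i be the event that coupon i is missing after 31 purchases. By inclusion–exclusion on the A_i,
P(all seen) = Σ_{j=0}^{6} (-1)^j C(6,j)((6-j)/6)^31
= 1.00000 - 0.02106 + 0.00005 - 0.00000 + 0.00000 - 0.00000 + 0.00000
= 0.97899.

0.9790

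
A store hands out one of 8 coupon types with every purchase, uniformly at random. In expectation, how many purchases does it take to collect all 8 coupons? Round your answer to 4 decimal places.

21.7429

Split into phases: going from k distinct to k+1 distinct takes on average 8/(8-k) purchases.
E[T] = 8/8 + 8/7 + 8/6 + ... + 8/2 + 8/1 = 8·H_{8}.
H_{8} = 2.71786, so E[T] = 21.74286.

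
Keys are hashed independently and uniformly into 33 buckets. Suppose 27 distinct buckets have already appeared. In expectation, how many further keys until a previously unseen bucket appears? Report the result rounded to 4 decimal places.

5.5000

Each key yields a new bucket with probability (33-27)/33 = 6/33, so the wait is geometric with mean 33/6.
E = 33/6 = 5.50000.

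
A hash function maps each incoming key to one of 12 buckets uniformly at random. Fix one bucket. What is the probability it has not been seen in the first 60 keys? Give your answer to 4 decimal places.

On each key the fixed bucket fails to appear with probability 11/12.
P(still missing after 60) = (11/12)^60 = 0.00540.

0.0054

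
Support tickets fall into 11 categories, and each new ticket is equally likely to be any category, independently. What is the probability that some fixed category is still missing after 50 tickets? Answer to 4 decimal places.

Each ticket misses the fixed category with probability (11-1)/11 = 10/11, independently.
P(still missing after 50) = (10/11)^50 = 0.00852.

0.0085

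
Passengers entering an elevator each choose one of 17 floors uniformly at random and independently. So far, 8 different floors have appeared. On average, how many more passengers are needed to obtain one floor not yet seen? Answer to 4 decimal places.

The number of passengers until the next new floor is geometric with success probability 9/17, so its mean is 17/9.
E = 17/9 = 1.88889.

1.8889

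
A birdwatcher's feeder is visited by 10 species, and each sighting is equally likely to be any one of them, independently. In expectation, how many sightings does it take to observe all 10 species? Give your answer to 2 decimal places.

The wait to go from k to k+1 distinct species is geometric with mean 10/(10-k).
E[T] = 10/10 + 10/9 + 10/8 + ... + 10/2 + 10/1 = 10·H_{10}.
H_{10} = 2.929, so E[T] = 29.290.

29.29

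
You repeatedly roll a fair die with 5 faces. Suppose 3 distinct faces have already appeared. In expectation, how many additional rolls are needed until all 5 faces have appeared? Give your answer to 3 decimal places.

7.500

The wait to go from k to k+1 distinct faces is geometric with mean 5/(5-k).
Sum over k = 3,...,4: E = 5/2 + 5/1 = 7.5000.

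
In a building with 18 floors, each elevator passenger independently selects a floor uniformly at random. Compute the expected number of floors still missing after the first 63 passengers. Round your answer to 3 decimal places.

For each floor, P(unseen after 63) = (17/18)^63 = 0.0273.
By linearity of expectation, E[unseen] = 18·(17/18)^63 = 0.4913.

0.491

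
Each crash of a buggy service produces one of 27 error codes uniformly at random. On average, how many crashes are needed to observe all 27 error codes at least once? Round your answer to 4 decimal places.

After k distinct error codes have appeared, the next crash gives a new one with probability (27-k)/27, so the expected wait for the (k+1)-th is 27/(27-k).
E[T] = 27/27 + 27/26 + 27/25 + ... + 27/2 + 27/1 = 27·H_{27}.
H_{27} = 3.89146, so E[T] = 105.06933.

105.0693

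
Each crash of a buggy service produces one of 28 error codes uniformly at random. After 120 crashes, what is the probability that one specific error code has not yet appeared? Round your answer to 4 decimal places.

On each crash the fixed error code fails to appear with probability 27/28.
P(still missing after 120) = (27/28)^120 = 0.01273.

0.0127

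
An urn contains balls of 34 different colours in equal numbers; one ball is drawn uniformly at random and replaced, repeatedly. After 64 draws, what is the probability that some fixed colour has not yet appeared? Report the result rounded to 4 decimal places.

Each draw misses the fixed colour with probability (34-1)/34 = 33/34, independently.
P(still missing after 64) = (33/34)^64 = 0.14799.

0.1480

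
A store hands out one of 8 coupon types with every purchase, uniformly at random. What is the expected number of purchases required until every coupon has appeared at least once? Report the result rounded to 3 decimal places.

21.743

The wait to go from k to k+1 distinct coupons is geometric with mean 8/(8-k).
E[T] = 8/8 + 8/7 + 8/6 + ... + 8/2 + 8/1 = 8·H_{8}.
H_{8} = 2.7179, so E[T] = 21.7429.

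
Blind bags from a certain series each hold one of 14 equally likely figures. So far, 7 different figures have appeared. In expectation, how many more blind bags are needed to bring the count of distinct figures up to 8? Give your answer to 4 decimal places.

2.0000

With k distinct figures already seen, the next new one takes an expected 14/(14-k) blind bags.
Only the k = 7 term is needed: E = 14/7 = 2.00000.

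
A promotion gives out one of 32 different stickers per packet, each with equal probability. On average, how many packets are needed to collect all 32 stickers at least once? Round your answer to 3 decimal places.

Split into phases: going from k distinct to k+1 distinct takes on average 32/(32-k) packets.
E[T] = 32/32 + 32/31 + 32/30 + ... + 32/2 + 32/1 = 32·H_{32}.
H_{32} = 4.0585, so E[T] = 129.8718.

129.872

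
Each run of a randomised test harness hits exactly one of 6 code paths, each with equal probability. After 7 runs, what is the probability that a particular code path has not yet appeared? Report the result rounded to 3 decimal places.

On each run the fixed code path fails to appear with probability 5/6.
P(still missing after 7) = (5/6)^7 = 0.2791.

0.279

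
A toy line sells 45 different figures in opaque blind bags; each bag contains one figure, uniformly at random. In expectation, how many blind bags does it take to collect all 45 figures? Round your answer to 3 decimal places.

Split into phases: going from k distinct to k+1 distinct takes on average 45/(45-k) blind bags.
E[T] = 45/45 + 45/44 + 45/43 + ... + 45/2 + 45/1 = 45·H_{45}.
H_{45} = 4.3949, so E[T] = 197.7727.

197.773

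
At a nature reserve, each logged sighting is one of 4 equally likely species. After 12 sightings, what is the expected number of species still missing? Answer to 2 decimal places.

For each species, P(unseen after 12) = (3/4)^12 = 0.032.
By linearity of expectation, E[unseen] = 4·(3/4)^12 = 0.127.

0.13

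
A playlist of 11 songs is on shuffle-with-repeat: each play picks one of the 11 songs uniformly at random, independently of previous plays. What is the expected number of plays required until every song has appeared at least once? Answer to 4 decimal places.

33.2187

Split into phases: going from k distinct to k+1 distinct takes on average 11/(11-k) plays.
E[T] = 11/11 + 11/10 + 11/9 + ... + 11/2 + 11/1 = 11·H_{11}.
H_{11} = 3.01988, so E[T] = 33.21865.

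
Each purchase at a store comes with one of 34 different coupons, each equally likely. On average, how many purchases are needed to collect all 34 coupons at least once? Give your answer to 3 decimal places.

After k distinct coupons have appeared, the next purchase gives a new one with probability (34-k)/34, so the expected wait for the (k+1)-th is 34/(34-k).
E[T] = 34/34 + 34/33 + 34/32 + ... + 34/2 + 34/1 = 34·H_{34}.
H_{34} = 4.1182, so E[T] = 140.0191.

140.019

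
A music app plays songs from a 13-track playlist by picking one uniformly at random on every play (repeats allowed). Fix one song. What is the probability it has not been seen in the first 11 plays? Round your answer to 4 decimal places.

On each play the fixed song fails to appear with probability 12/13.
P(still missing after 11) = (12/13)^11 = 0.41459.

0.4146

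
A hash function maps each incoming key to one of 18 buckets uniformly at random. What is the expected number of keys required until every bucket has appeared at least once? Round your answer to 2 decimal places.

Split into phases: going from k distinct to k+1 distinct takes on average 18/(18-k) keys.
E[T] = 18/18 + 18/17 + 18/16 + ... + 18/2 + 18/1 = 18·H_{18}.
H_{18} = 3.495, so E[T] = 62.912.

62.91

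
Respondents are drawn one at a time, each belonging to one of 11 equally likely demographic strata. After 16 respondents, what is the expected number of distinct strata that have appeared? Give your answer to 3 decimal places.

8.606

For each stratum, P(seen in 16 respondents) = 1 - (10/11)^16 = 0.7824.
By linearity of expectation, E[distinct seen] = 11·(1 - (10/11)^16) = 8.6061.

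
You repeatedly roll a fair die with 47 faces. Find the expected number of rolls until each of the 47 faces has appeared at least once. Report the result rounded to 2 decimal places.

208.58

Split into phases: going from k distinct to k+1 distinct takes on average 47/(47-k) rolls.
E[T] = 47/47 + 47/46 + 47/45 + ... + 47/2 + 47/1 = 47·H_{47}.
H_{47} = 4.438, so E[T] = 208.584.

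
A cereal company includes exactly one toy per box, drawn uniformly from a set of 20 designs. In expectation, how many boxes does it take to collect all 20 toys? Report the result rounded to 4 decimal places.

The wait to go from k to k+1 distinct toys is geometric with mean 20/(20-k).
E[T] = 20/20 + 20/19 + 20/18 + ... + 20/2 + 20/1 = 20·H_{20}.
H_{20} = 3.59774, so E[T] = 71.95479.

71.9548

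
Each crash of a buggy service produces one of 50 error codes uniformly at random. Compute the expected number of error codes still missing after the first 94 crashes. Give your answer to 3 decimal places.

7.486

For each error code, P(unseen after 94) = (49/50)^94 = 0.1497.
By linearity of expectation, E[unseen] = 50·(49/50)^94 = 7.4855.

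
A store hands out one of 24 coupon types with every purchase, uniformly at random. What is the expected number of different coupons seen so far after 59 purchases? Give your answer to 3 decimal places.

22.052

For each coupon, P(seen in 59 purchases) = 1 - (23/24)^59 = 0.9188.
By linearity of expectation, E[distinct seen] = 24·(1 - (23/24)^59) = 22.0515.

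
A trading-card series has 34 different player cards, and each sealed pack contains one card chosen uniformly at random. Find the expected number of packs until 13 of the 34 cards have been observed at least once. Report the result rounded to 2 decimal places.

16.08

With k distinct cards already seen, the next new one arrives after an expected 34/(34-k) packs.
Sum over k = 0,...,12: E = 34/34 + 34/33 + 34/32 + ... + 34/23 + 34/22 = 16.077.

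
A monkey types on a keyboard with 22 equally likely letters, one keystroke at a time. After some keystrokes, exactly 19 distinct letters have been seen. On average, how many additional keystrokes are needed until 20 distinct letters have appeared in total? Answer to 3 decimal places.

7.333

The wait to go from k to k+1 distinct letters is geometric with mean 22/(22-k).
Only the k = 19 term is needed: E = 22/3 = 7.3333.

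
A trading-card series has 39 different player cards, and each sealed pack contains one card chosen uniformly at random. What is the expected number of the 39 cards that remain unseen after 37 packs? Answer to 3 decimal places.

14.917

For each card, P(unseen after 37) = (38/39)^37 = 0.3825.
By linearity of expectation, E[unseen] = 39·(38/39)^37 = 14.9165.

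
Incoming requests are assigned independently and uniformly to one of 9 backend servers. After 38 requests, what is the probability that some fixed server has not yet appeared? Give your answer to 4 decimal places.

Each request misses the fixed server with probability (9-1)/9 = 8/9, independently.
P(still missing after 38) = (8/9)^38 = 0.01138.

0.0114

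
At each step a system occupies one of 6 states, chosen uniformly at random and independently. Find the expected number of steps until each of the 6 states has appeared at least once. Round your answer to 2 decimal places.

The wait to go from k to k+1 distinct states is geometric with mean 6/(6-k).
E[T] = 6/6 + 6/5 + 6/4 + 6/3 + 6/2 + 6/1 = 6·H_{6}.
H_{6} = 2.450, so E[T] = 14.700.

14.70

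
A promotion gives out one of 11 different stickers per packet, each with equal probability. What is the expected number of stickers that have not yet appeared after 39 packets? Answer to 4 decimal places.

For each sticker, P(unseen after 39) = (10/11)^39 = 0.02430.
By linearity of expectation, E[unseen] = 11·(10/11)^39 = 0.26735.

0.2673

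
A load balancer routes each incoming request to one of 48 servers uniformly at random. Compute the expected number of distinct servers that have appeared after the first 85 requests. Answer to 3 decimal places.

For each server, P(seen in 85 requests) = 1 - (47/48)^85 = 0.8330.
By linearity of expectation, E[distinct seen] = 48·(1 - (47/48)^85) = 39.9822.

39.982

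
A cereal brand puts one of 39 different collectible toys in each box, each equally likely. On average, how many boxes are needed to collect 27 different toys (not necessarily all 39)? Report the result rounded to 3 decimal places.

44.863

With k distinct toys already seen, the next new one arrives after an expected 39/(39-k) boxes.
Sum over k = 0,...,26: E = 39/39 + 39/38 + 39/37 + ... + 39/14 + 39/13 = 44.8630.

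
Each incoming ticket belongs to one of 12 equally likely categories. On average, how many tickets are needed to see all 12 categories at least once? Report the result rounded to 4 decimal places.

Split into phases: going from k distinct to k+1 distinct takes on average 12/(12-k) tickets.
E[T] = 12/12 + 12/11 + 12/10 + ... + 12/2 + 12/1 = 12·H_{12}.
H_{12} = 3.10321, so E[T] = 37.23853.

37.2385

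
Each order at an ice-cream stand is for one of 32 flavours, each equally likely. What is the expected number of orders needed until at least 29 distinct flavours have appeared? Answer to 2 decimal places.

71.21

With k distinct flavours already seen, the next new one arrives after an expected 32/(32-k) orders.
Sum over k = 0,...,28: E = 32/32 + 32/31 + 32/30 + ... + 32/5 + 32/4 = 71.205.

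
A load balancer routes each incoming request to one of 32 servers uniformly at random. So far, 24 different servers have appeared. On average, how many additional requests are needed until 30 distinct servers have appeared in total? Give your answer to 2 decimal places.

The wait to go from k to k+1 distinct servers is geometric with mean 32/(32-k).
Sum over k = 24,...,29: E = 32/8 + 32/7 + 32/6 + 32/5 + 32/4 + 32/3 = 38.971.

38.97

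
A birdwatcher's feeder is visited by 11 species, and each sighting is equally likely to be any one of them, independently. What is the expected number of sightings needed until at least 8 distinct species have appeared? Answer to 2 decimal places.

Going from k to k+1 distinct takes a geometric number of sightings with mean 11/(11-k).
Sum over k = 0,...,7: E = 11/11 + 11/10 + 11/9 + ... + 11/5 + 11/4 = 13.052.

13.05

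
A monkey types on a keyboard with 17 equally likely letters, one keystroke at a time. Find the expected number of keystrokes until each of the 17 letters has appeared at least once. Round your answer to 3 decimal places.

58.472

Split into phases: going from k distinct to k+1 distinct takes on average 17/(17-k) keystrokes.
E[T] = 17/17 + 17/16 + 17/15 + ... + 17/2 + 17/1 = 17·H_{17}.
H_{17} = 3.4396, so E[T] = 58.4724.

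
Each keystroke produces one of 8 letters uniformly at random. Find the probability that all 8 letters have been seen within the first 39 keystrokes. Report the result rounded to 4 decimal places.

By inclusion–exclusion over which letters are missing,
P(all seen) = Σ_{j=0}^{8} (-1)^j C(8,j)((8-j)/8)^39
= 1.00000 - 0.04379 + 0.00038 - 0.00000 + 0.00000 - 0.00000 + 0.00000 - 0.00000 + 0.00000
= 0.95658.

0.9566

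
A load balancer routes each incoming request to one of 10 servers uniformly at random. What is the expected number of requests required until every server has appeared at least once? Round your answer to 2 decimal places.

The wait to go from k to k+1 distinct servers is geometric with mean 10/(10-k).
E[T] = 10/10 + 10/9 + 10/8 + ... + 10/2 + 10/1 = 10·H_{10}.
H_{10} = 2.929, so E[T] = 29.290.

29.29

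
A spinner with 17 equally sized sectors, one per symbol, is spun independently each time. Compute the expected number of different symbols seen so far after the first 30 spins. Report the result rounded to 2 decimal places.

14.24

For each symbol, P(seen in 30 spins) = 1 - (16/17)^30 = 0.838.
By linearity of expectation, E[distinct seen] = 17·(1 - (16/17)^30) = 14.242.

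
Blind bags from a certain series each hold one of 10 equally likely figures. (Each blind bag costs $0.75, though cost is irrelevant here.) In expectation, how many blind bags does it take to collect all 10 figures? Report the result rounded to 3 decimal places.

29.290

Split into phases: going from k distinct to k+1 distinct takes on average 10/(10-k) blind bags.
E[T] = 10/10 + 10/9 + 10/8 + ... + 10/2 + 10/1 = 10·H_{10}.
H_{10} = 2.9290, so E[T] = 29.2897.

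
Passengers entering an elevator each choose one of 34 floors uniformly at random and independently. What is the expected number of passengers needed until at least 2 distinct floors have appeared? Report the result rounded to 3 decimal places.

2.030

With k distinct floors already seen, the next new one arrives after an expected 34/(34-k) passengers.
Sum over k = 0,...,1: E = 34/34 + 34/33 = 2.0303.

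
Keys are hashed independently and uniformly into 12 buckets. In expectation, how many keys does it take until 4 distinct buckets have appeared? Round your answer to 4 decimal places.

4.6242

Going from k to k+1 distinct takes a geometric number of keys with mean 12/(12-k).
Sum over k = 0,...,3: E = 12/12 + 12/11 + 12/10 + 12/9 = 4.62424.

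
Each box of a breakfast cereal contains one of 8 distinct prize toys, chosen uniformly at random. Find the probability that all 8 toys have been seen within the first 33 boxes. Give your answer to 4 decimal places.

By inclusion–exclusion over which toys are missing,
P(all seen) = Σ_{j=0}^{8} (-1)^j C(8,j)((8-j)/8)^33
= 1.00000 - 0.09758 + 0.00211 - 0.00001 + 0.00000 - 0.00000 + 0.00000 - 0.00000 + 0.00000
= 0.90452.

0.9045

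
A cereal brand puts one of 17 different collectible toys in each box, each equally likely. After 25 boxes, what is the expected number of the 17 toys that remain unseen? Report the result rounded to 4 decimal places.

For each toy, P(unseen after 25) = (16/17)^25 = 0.21967.
By linearity of expectation, E[unseen] = 17·(16/17)^25 = 3.73444.

3.7344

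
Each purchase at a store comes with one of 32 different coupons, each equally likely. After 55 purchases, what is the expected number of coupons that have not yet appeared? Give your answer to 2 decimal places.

5.58

For each coupon, P(unseen after 55) = (31/32)^55 = 0.174.
By linearity of expectation, E[unseen] = 32·(31/32)^55 = 5.582.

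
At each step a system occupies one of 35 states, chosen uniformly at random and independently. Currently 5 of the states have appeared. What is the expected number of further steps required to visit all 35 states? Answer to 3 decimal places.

139.825

With k distinct states already seen, the next new one takes an expected 35/(35-k) steps.
Sum over k = 5,...,34: E = 35/30 + 35/29 + 35/28 + ... + 35/2 + 35/1 = 139.8245.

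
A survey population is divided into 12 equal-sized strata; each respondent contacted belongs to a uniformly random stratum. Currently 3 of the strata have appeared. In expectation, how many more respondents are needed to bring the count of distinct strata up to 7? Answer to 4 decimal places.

6.5476

With k distinct strata already seen, the next new one takes an expected 12/(12-k) respondents.
Sum over k = 3,...,6: E = 12/9 + 12/8 + 12/7 + 12/6 = 6.54762.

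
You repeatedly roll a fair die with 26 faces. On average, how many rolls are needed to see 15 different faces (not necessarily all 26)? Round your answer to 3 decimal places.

21.698

Going from k to k+1 distinct takes a geometric number of rolls with mean 26/(26-k).
Sum over k = 0,...,14: E = 26/26 + 26/25 + 26/24 + ... + 26/13 + 26/12 = 21.6981.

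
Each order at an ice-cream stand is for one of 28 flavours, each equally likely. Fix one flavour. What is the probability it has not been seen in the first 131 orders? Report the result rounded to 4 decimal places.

On each order the fixed flavour fails to appear with probability 27/28.
P(still missing after 131) = (27/28)^131 = 0.00853.

0.0085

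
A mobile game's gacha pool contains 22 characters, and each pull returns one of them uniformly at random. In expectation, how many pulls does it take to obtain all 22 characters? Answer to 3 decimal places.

The wait to go from k to k+1 distinct characters is geometric with mean 22/(22-k).
E[T] = 22/22 + 22/21 + 22/20 + ... + 22/2 + 22/1 = 22·H_{22}.
H_{22} = 3.6908, so E[T] = 81.1979.

81.198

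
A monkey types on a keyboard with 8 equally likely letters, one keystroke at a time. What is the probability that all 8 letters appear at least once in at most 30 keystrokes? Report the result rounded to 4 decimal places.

Let A_i be the event that letter i is missing after 30 keystrokes. By inclusion–exclusion on the A_i,
P(all seen) = Σ_{j=0}^{8} (-1)^j C(8,j)((8-j)/8)^30
= 1.00000 - 0.14566 + 0.00500 - 0.00004 + 0.00000 - 0.00000 + 0.00000 - 0.00000 + 0.00000
= 0.85930.

0.8593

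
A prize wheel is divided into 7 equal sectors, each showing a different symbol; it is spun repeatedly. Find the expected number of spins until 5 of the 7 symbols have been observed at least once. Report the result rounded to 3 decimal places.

7.650

With k distinct symbols already seen, the next new one arrives after an expected 7/(7-k) spins.
Sum over k = 0,...,4: E = 7/7 + 7/6 + 7/5 + 7/4 + 7/3 = 7.6500.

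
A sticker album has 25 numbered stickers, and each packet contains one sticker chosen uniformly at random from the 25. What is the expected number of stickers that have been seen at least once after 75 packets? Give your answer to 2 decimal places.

23.83

For each sticker, P(seen in 75 packets) = 1 - (24/25)^75 = 0.953.
By linearity of expectation, E[distinct seen] = 25·(1 - (24/25)^75) = 23.830.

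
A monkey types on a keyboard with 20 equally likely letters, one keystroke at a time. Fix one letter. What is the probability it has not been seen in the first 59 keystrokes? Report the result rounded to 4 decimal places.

On each keystroke the fixed letter fails to appear with probability 19/20.
P(still missing after 59) = (19/20)^59 = 0.04849.

0.0485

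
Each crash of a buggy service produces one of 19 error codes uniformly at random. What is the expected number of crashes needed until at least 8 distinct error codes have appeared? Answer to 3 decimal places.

Going from k to k+1 distinct takes a geometric number of crashes with mean 19/(19-k).
Sum over k = 0,...,7: E = 19/19 + 19/18 + 19/17 + ... + 19/13 + 19/12 = 10.0294.

10.029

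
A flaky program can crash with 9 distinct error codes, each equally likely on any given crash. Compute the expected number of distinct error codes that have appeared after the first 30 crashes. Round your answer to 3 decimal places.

8.737

For each error code, P(seen in 30 crashes) = 1 - (8/9)^30 = 0.9708.
By linearity of expectation, E[distinct seen] = 9·(1 - (8/9)^30) = 8.7372.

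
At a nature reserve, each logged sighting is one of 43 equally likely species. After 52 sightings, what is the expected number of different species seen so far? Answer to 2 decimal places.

For each species, P(seen in 52 sightings) = 1 - (42/43)^52 = 0.706.
By linearity of expectation, E[distinct seen] = 43·(1 - (42/43)^52) = 30.351.

30.35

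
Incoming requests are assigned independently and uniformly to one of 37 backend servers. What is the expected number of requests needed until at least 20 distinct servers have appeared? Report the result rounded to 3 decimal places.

With k distinct servers already seen, the next new one arrives after an expected 37/(37-k) requests.
Sum over k = 0,...,19: E = 37/37 + 37/36 + 37/35 + ... + 37/19 + 37/18 = 28.1952.

28.195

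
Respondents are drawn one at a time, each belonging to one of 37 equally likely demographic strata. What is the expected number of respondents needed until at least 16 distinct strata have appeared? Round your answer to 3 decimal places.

20.580

With k distinct strata already seen, the next new one arrives after an expected 37/(37-k) respondents.
Sum over k = 0,...,15: E = 37/37 + 37/36 + 37/35 + ... + 37/23 + 37/22 = 20.5804.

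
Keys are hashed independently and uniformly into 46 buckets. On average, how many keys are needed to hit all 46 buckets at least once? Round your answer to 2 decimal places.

The wait to go from k to k+1 distinct buckets is geometric with mean 46/(46-k).
E[T] = 46/46 + 46/45 + 46/44 + ... + 46/2 + 46/1 = 46·H_{46}.
H_{46} = 4.417, so E[T] = 203.168.

203.17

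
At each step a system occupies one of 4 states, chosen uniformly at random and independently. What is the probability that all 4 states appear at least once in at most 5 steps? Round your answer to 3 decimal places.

By inclusion–exclusion over which states are missing,
P(all seen) = Σ_{j=0}^{4} (-1)^j C(4,j)((4-j)/4)^5
= 1.0000 - 0.9492 + 0.1875 - 0.0039 + 0.0000
= 0.2344.

0.234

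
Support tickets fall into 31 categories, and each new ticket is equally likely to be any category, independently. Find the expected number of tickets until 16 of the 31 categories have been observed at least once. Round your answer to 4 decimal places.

With k distinct categories already seen, the next new one arrives after an expected 31/(31-k) tickets.
Sum over k = 0,...,15: E = 31/31 + 31/30 + 31/29 + ... + 31/17 + 31/16 = 21.97950.

21.9795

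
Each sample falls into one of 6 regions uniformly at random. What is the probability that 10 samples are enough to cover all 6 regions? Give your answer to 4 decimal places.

0.2718

By inclusion–exclusion over which regions are missing,
P(all seen) = Σ_{j=0}^{6} (-1)^j C(6,j)((6-j)/6)^10
= 1.00000 - 0.96903 + 0.26012 - 0.01953 + 0.00025 - 0.00000 + 0.00000
= 0.27181.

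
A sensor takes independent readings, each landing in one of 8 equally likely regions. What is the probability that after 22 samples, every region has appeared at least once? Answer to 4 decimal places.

0.6243

Let A_i be the event that region i is missing after 22 samples. By inclusion–exclusion on the A_i,
P(all seen) = Σ_{j=0}^{8} (-1)^j C(8,j)((8-j)/8)^22
= 1.00000 - 0.42390 + 0.04995 - 0.00181 + 0.00002 - 0.00000 + 0.00000 - 0.00000 + 0.00000
= 0.62425.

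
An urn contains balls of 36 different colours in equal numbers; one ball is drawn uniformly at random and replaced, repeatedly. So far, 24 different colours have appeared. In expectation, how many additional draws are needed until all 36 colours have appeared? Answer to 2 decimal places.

111.72

From k distinct to k+1 distinct takes on average 36/(36-k) draws.
Sum over k = 24,...,35: E = 36/12 + 36/11 + 36/10 + ... + 36/2 + 36/1 = 111.716.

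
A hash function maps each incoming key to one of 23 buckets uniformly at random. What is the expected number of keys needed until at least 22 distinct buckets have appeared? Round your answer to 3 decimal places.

62.889

Going from k to k+1 distinct takes a geometric number of keys with mean 23/(23-k).
Sum over k = 0,...,21: E = 23/23 + 23/22 + 23/21 + ... + 23/3 + 23/2 = 62.8887.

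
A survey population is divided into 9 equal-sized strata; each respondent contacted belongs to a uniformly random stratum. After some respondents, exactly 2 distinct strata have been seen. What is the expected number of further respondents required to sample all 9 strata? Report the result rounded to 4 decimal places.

With k distinct strata already seen, the next new one takes an expected 9/(9-k) respondents.
Sum over k = 2,...,8: E = 9/7 + 9/6 + 9/5 + ... + 9/2 + 9/1 = 23.33571.

23.3357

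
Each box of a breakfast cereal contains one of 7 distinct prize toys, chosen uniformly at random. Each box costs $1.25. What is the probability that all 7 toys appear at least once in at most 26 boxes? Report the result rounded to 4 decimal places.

0.8761

By inclusion–exclusion over which toys are missing,
P(all seen) = Σ_{j=0}^{7} (-1)^j C(7,j)((7-j)/7)^26
= 1.00000 - 0.12720 + 0.00333 - 0.00002 + 0.00000 - 0.00000 + 0.00000 - 0.00000
= 0.87612.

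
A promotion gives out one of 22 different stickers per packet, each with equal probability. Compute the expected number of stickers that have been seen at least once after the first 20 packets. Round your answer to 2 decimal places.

13.32

For each sticker, P(seen in 20 packets) = 1 - (21/22)^20 = 0.606.
By linearity of expectation, E[distinct seen] = 22·(1 - (21/22)^20) = 13.323.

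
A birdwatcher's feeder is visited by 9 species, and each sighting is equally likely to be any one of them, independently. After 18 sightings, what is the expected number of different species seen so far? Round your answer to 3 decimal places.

For each species, P(seen in 18 sightings) = 1 - (8/9)^18 = 0.8800.
By linearity of expectation, E[distinct seen] = 9·(1 - (8/9)^18) = 7.9198.

7.920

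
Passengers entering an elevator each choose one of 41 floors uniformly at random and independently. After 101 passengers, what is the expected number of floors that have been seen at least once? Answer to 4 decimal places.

For each floor, P(seen in 101 passengers) = 1 - (40/41)^101 = 0.91742.
By linearity of expectation, E[distinct seen] = 41·(1 - (40/41)^101) = 37.61411.

37.6141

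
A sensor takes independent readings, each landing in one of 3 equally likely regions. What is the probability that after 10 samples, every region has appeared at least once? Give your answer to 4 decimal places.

0.9480

By inclusion–exclusion over which regions are missing,
P(all seen) = Σ_{j=0}^{3} (-1)^j C(3,j)((3-j)/3)^10
= 1.00000 - 0.05202 + 0.00005 - 0.00000
= 0.94803.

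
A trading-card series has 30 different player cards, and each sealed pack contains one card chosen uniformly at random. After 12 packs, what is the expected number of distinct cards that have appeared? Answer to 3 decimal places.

For each card, P(seen in 12 packs) = 1 - (29/30)^12 = 0.3342.
By linearity of expectation, E[distinct seen] = 30·(1 - (29/30)^12) = 10.0271.

10.027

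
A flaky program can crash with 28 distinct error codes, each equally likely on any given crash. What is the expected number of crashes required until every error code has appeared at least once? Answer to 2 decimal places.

109.96

Split into phases: going from k distinct to k+1 distinct takes on average 28/(28-k) crashes.
E[T] = 28/28 + 28/27 + 28/26 + ... + 28/2 + 28/1 = 28·H_{28}.
H_{28} = 3.927, so E[T] = 109.961.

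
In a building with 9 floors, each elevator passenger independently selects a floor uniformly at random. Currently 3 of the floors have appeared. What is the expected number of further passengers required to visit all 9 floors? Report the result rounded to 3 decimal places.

From k distinct to k+1 distinct takes on average 9/(9-k) passengers.
Sum over k = 3,...,8: E = 9/6 + 9/5 + 9/4 + 9/3 + 9/2 + 9/1 = 22.0500.

22.050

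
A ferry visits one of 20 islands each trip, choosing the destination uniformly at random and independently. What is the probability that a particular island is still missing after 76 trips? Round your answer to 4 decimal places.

0.0203

Each trip misses the fixed island with probability (20-1)/20 = 19/20, independently.
P(still missing after 76) = (19/20)^76 = 0.02028.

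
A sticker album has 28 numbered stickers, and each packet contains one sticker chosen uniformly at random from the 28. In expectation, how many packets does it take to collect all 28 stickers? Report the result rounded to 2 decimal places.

109.96

The wait to go from k to k+1 distinct stickers is geometric with mean 28/(28-k).
E[T] = 28/28 + 28/27 + 28/26 + ... + 28/2 + 28/1 = 28·H_{28}.
H_{28} = 3.927, so E[T] = 109.961.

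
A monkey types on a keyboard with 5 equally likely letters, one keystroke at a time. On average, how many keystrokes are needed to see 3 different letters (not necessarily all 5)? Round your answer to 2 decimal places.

Going from k to k+1 distinct takes a geometric number of keystrokes with mean 5/(5-k).
Sum over k = 0,...,2: E = 5/5 + 5/4 + 5/3 = 3.917.

3.92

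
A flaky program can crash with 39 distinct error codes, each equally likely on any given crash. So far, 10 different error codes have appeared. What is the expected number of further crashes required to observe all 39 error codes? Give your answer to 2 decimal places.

154.50

The wait to go from k to k+1 distinct error codes is geometric with mean 39/(39-k).
Sum over k = 10,...,38: E = 39/29 + 39/28 + 39/27 + ... + 39/2 + 39/1 = 154.504.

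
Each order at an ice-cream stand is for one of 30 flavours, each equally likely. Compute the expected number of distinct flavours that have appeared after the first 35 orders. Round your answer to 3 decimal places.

20.842

For each flavour, P(seen in 35 orders) = 1 - (29/30)^35 = 0.6947.
By linearity of expectation, E[distinct seen] = 30·(1 - (29/30)^35) = 20.8419.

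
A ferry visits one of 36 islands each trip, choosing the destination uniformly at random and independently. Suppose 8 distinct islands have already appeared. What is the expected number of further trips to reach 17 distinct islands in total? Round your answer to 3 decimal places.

13.660

With k distinct islands already seen, the next new one takes an expected 36/(36-k) trips.
Sum over k = 8,...,16: E = 36/28 + 36/27 + 36/26 + ... + 36/21 + 36/20 = 13.6595.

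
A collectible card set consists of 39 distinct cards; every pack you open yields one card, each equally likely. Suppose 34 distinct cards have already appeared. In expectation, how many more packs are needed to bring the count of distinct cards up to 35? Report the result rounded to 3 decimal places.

7.800

The wait to go from k to k+1 distinct cards is geometric with mean 39/(39-k).
Only the k = 34 term is needed: E = 39/5 = 7.8000.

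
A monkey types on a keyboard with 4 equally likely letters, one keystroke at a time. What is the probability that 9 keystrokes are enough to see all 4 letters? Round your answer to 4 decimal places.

0.7114

Let A_i be the event that letter i is missing after 9 keystrokes. By inclusion–exclusion on the A_i,
P(all seen) = Σ_{j=0}^{4} (-1)^j C(4,j)((4-j)/4)^9
= 1.00000 - 0.30034 + 0.01172 - 0.00002 + 0.00000
= 0.71136.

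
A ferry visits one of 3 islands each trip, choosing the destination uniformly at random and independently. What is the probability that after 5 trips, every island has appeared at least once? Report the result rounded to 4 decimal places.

0.6173

By inclusion–exclusion over which islands are missing,
P(all seen) = Σ_{j=0}^{3} (-1)^j C(3,j)((3-j)/3)^5
= 1.00000 - 0.39506 + 0.01235 - 0.00000
= 0.61728.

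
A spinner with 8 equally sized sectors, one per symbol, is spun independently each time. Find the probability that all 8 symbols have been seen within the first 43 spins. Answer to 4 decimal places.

Let A_i be the event that symbol i is missing after 43 spins. By inclusion–exclusion on the A_i,
P(all seen) = Σ_{j=0}^{8} (-1)^j C(8,j)((8-j)/8)^43
= 1.00000 - 0.02567 + 0.00012 - 0.00000 + 0.00000 - 0.00000 + 0.00000 - 0.00000 + 0.00000
= 0.97445.

0.9744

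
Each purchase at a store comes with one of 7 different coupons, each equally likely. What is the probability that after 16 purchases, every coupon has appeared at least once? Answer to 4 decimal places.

0.4977

Let A_i be the event that coupon i is missing after 16 purchases. By inclusion–exclusion on the A_i,
P(all seen) = Σ_{j=0}^{7} (-1)^j C(7,j)((7-j)/7)^16
= 1.00000 - 0.59422 + 0.09642 - 0.00452 + 0.00005 - 0.00000 + 0.00000 - 0.00000
= 0.49772.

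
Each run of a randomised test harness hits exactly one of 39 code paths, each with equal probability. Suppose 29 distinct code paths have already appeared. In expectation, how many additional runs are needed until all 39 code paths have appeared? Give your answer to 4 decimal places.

114.2298

From k distinct to k+1 distinct takes on average 39/(39-k) runs.
Sum over k = 29,...,38: E = 39/10 + 39/9 + 39/8 + ... + 39/2 + 39/1 = 114.22976.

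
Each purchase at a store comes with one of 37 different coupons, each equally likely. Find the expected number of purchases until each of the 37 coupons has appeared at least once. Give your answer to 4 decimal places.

155.4587

Split into phases: going from k distinct to k+1 distinct takes on average 37/(37-k) purchases.
E[T] = 37/37 + 37/36 + 37/35 + ... + 37/2 + 37/1 = 37·H_{37}.
H_{37} = 4.20159, so E[T] = 155.45869.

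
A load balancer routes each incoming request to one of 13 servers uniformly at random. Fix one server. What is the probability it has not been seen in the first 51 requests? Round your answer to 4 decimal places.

On each request the fixed server fails to appear with probability 12/13.
P(still missing after 51) = (12/13)^51 = 0.01687.

0.0169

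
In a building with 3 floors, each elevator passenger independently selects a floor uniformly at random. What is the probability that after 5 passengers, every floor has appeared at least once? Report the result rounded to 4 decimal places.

0.6173

Let A_i be the event that floor i is missing after 5 passengers. By inclusion–exclusion on the A_i,
P(all seen) = Σ_{j=0}^{3} (-1)^j C(3,j)((3-j)/3)^5
= 1.00000 - 0.39506 + 0.01235 - 0.00000
= 0.61728.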